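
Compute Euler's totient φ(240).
φ is multiplicative, with φ(p^e) = p^e − p^(e−1). Factorise 240 = 2^4 · 3 · 5. Then
  φ(240) = (2^4 − 2^3) · (3 − 1) · (5 − 1) = 8 · 2 · 4 = 64.

Final answer: φ(240) = 64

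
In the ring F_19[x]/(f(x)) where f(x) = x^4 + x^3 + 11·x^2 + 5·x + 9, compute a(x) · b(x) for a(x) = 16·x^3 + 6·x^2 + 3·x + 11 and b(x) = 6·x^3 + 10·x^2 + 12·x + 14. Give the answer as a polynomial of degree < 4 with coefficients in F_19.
a · b ≡ 2·x^3 + 5·x^2 + 18·x + 15 (mod f(x))

Multiply as integer polynomials: a · b = 96·x^6 + 196·x^5 + 270·x^4 + 392·x^3 + 230·x^2 + 174·x + 154. Reducing coefficients mod 19: a · b ≡ x^6 + 6·x^5 + 4·x^4 + 12·x^3 + 2·x^2 + 3·x + 2. Now divide by f(x) = x^4 + x^3 + 11·x^2 + 5·x + 9 in F_19[x], eliminating the leading term at each step:
  leading term x^6: subtract (x^2)·f(x) = x^6 + x^5 + 11·x^4 + 5·x^3 + 9·x^2, leaving 5·x^5 + 12·x^4 + 7·x^3 + 12·x^2 + 3·x + 2 (coefficients mod 19)
  leading term 5·x^5: subtract (5·x)·f(x) = 5·x^5 + 5·x^4 + 17·x^3 + 6·x^2 + 7·x, leaving 7·x^4 + 9·x^3 + 6·x^2 + 15·x + 2 (coefficients mod 19)
  leading term 7·x^4: subtract (7)·f(x) = 7·x^4 + 7·x^3 + x^2 + 16·x + 6, leaving 2·x^3 + 5·x^2 + 18·x + 15 (coefficients mod 19)
The degree is now < 4, so this is the remainder. Hence a · b ≡ 2·x^3 + 5·x^2 + 18·x + 15 in F_19[x]/(f).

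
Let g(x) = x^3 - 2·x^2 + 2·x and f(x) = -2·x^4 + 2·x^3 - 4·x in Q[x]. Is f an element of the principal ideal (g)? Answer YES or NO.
In Q[x] the ideal (g) consists of all multiples of g, so f ∈ (g) iff g | f, i.e. iff the remainder of f on division by g is 0. Divide f by g (g is monic, so eliminate the leading term of the running remainder at each step):
  leading term -2·x^4: subtract (-2·x)·g(x) = -2·x^4 + 4·x^3 - 4·x^2, leaving -2·x^3 + 4·x^2 - 4·x
  leading term -2·x^3: subtract (-2)·g(x) = -2·x^3 + 4·x^2 - 4·x, leaving 0
The remainder is 0, so f(x) = g(x) · h(x) with h(x) = -2·x - 2. Hence g | f, i.e. f ∈ (g).

Final answer: YES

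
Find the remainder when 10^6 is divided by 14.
8

Use repeated squaring. Binary(6) = 110. Walk through the bits of the exponent 6 left-to-right: at each bit after the leading one, square the running value, then multiply by 10 if the bit is 1 (always reducing mod 14):
  bit 1 = 1 (leading): start with 10.
  bit 2 = 1: square 10^2 = 100 ≡ 2; bit is 1, so multiply 2·10 = 20 ≡ 6 (mod 14).
  bit 3 = 0: square 6^2 = 36 ≡ 8 (mod 14).
Final value: 10^6 ≡ 8 (mod 14).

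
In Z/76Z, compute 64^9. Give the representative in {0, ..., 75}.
Use repeated squaring. Binary(9) = 1001. Walk through the bits of the exponent 9 left-to-right: at each bit after the leading one, square the running value, then multiply by 64 if the bit is 1 (always reducing mod 76):
  bit 1 = 1 (leading): start with 64.
  bit 2 = 0: square 64^2 = 4096 ≡ 68 (mod 76).
  bit 3 = 0: square 68^2 = 4624 ≡ 64 (mod 76).
  bit 4 = 1: square 64^2 = 4096 ≡ 68; bit is 1, so multiply 68·64 = 4352 ≡ 20 (mod 76).
Final value: 64^9 ≡ 20 (mod 76).

Final answer: 20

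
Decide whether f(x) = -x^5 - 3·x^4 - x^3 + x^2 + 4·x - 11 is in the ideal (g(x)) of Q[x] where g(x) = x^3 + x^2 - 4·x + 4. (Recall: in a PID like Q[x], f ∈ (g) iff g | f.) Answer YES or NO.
NO

In Q[x] the ideal (g) consists of all multiples of g, so f ∈ (g) iff g | f, i.e. iff the remainder of f on division by g is 0. Divide f by g (g is monic, so eliminate the leading term of the running remainder at each step):
  leading term -x^5: subtract (-x^2)·g(x) = -x^5 - x^4 + 4·x^3 - 4·x^2, leaving -2·x^4 - 5·x^3 + 5·x^2 + 4·x - 11
  leading term -2·x^4: subtract (-2·x)·g(x) = -2·x^4 - 2·x^3 + 8·x^2 - 8·x, leaving -3·x^3 - 3·x^2 + 12·x - 11
  leading term -3·x^3: subtract (-3)·g(x) = -3·x^3 - 3·x^2 + 12·x - 12, leaving 1
The remainder r(x) = 1 ≠ 0 (and deg r < deg g), so g ∤ f, i.e. f ∉ (g).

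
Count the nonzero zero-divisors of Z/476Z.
Z/476Z has 283 nonzero zero-divisors

In Z/476Z each nonzero element is either a unit (gcd with 476 is 1) or a zero-divisor (gcd > 1). The number of units is φ(476): factorise 476 = 2^2 · 7 · 17, so φ(476) = (2^2 − 2^1) · (7 − 1) · (17 − 1) = 2 · 6 · 16 = 192. The nonzero elements number 476 − 1 = 475. Hence the nonzero zero-divisors number 475 − 192 = 283.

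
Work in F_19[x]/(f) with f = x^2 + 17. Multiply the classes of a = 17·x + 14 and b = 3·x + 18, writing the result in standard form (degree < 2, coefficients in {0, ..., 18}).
a · b ≡ 6·x + 12 (mod f(x))

Multiply as integer polynomials: a · b = 51·x^2 + 348·x + 252. Reducing coefficients mod 19: a · b ≡ 13·x^2 + 6·x + 5. Now divide by f(x) = x^2 + 17 in F_19[x], eliminating the leading term at each step:
  leading term 13·x^2: subtract (13)·f(x) = 13·x^2 + 12, leaving 6·x + 12 (coefficients mod 19)
The degree is now < 2, so this is the remainder. Hence a · b ≡ 6·x + 12 in F_19[x]/(f).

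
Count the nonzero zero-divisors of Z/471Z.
In Z/471Z each nonzero element is either a unit (gcd with 471 is 1) or a zero-divisor (gcd > 1). The number of units is φ(471): factorise 471 = 3 · 157, so φ(471) = (3 − 1) · (157 − 1) = 2 · 156 = 312. The nonzero elements number 471 − 1 = 470. Hence the nonzero zero-divisors number 470 − 312 = 158.

Final answer: Z/471Z has 158 nonzero zero-divisors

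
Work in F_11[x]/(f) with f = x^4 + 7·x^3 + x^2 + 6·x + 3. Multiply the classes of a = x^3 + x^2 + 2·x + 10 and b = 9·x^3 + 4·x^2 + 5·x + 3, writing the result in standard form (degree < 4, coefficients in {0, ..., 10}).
a · b ≡ x^3 + 2·x^2 + 4 (mod f(x))

Multiply as integer polynomials: a · b = 9·x^6 + 13·x^5 + 27·x^4 + 106·x^3 + 53·x^2 + 56·x + 30. Reducing coefficients mod 11: a · b ≡ 9·x^6 + 2·x^5 + 5·x^4 + 7·x^3 + 9·x^2 + x + 8. Now divide by f(x) = x^4 + 7·x^3 + x^2 + 6·x + 3 in F_11[x], eliminating the leading term at each step:
  leading term 9·x^6: subtract (9·x^2)·f(x) = 9·x^6 + 8·x^5 + 9·x^4 + 10·x^3 + 5·x^2, leaving 5·x^5 + 7·x^4 + 8·x^3 + 4·x^2 + x + 8 (coefficients mod 11)
  leading term 5·x^5: subtract (5·x)·f(x) = 5·x^5 + 2·x^4 + 5·x^3 + 8·x^2 + 4·x, leaving 5·x^4 + 3·x^3 + 7·x^2 + 8·x + 8 (coefficients mod 11)
  leading term 5·x^4: subtract (5)·f(x) = 5·x^4 + 2·x^3 + 5·x^2 + 8·x + 4, leaving x^3 + 2·x^2 + 4 (coefficients mod 11)
The degree is now < 4, so this is the remainder. Hence a · b ≡ x^3 + 2·x^2 + 4 in F_11[x]/(f).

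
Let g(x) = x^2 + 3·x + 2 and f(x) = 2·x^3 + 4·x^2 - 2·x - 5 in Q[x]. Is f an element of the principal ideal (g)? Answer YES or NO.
NO

In Q[x] the ideal (g) consists of all multiples of g, so f ∈ (g) iff g | f, i.e. iff the remainder of f on division by g is 0. Divide f by g (g is monic, so eliminate the leading term of the running remainder at each step):
  leading term 2·x^3: subtract (2·x)·g(x) = 2·x^3 + 6·x^2 + 4·x, leaving -2·x^2 - 6·x - 5
  leading term -2·x^2: subtract (-2)·g(x) = -2·x^2 - 6·x - 4, leaving -1
The remainder r(x) = -1 ≠ 0 (and deg r < deg g), so g ∤ f, i.e. f ∉ (g).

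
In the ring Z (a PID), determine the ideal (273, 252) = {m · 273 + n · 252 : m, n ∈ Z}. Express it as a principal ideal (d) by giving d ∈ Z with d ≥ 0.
In the PID Z, (a, b) is generated by gcd(a, b). Compute gcd(273, 252) with the extended Euclidean algorithm, tracking rows (r, s, t) with s·273 + t·252 = r:
  row A: (273, 1, 0)   [1·273 + 0·252 = 273]
  row B: (252, 0, 1)   [0·273 + 1·252 = 252]
  273 = 1·252 + 21   → row C = row A − 1·row B = (21, 1, −1)   [check: 1·273 − 1·252 = 21]
  252 = 12·21 + 0   → remainder 0, stop. gcd = 21 (last nonzero row C).
So gcd(273, 252) = 21, with Bézout identity 1·273 − 1·252 = 21. Containment (⊇): the Bézout identity exhibits 21 as an element of (273, 252), giving (21) ⊆ (273, 252). Containment (⊆): since 21 | 273 and 21 | 252 (273 = 21·13, 252 = 21·12), every Z-linear combination of 273 and 252 is divisible by 21, so (273, 252) ⊆ (21). Therefore (273, 252) = (21), d = 21.

Final answer: (273, 252) = (21); d = 21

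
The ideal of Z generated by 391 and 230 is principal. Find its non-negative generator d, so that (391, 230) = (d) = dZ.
In the PID Z, (a, b) is generated by gcd(a, b). Compute gcd(391, 230) with the extended Euclidean algorithm, tracking rows (r, s, t) with s·391 + t·230 = r:
  row A: (391, 1, 0)   [1·391 + 0·230 = 391]
  row B: (230, 0, 1)   [0·391 + 1·230 = 230]
  391 = 1·230 + 161   → row C = row A − 1·row B = (161, 1, −1)   [check: 1·391 − 1·230 = 161]
  230 = 1·161 + 69   → row D = row B − 1·row C = (69, −1, 2)   [check: −1·391 + 2·230 = 69]
  161 = 2·69 + 23   → row E = row C − 2·row D = (23, 3, −5)   [check: 3·391 − 5·230 = 23]
  69 = 3·23 + 0   → remainder 0, stop. gcd = 23 (last nonzero row E).
So gcd(391, 230) = 23, with Bézout identity 3·391 − 5·230 = 23. Containment (⊇): the Bézout identity exhibits 23 as an element of (391, 230), giving (23) ⊆ (391, 230). Containment (⊆): since 23 | 391 and 23 | 230 (391 = 23·17, 230 = 23·10), every Z-linear combination of 391 and 230 is divisible by 23, so (391, 230) ⊆ (23). Therefore (391, 230) = (23), d = 23.

Final answer: (391, 230) = (23); d = 23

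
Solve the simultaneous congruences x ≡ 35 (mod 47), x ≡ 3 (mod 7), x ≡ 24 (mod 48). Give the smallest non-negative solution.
The moduli 47, 7, 48 are pairwise coprime, so by the CRT there is a unique solution mod 47·7·48 = 15792.
Solve by successive substitution. Start with x ≡ 35 (mod 47).
  Combine with x ≡ 3 (mod 7): write x = 35 + 47·t and require 35 + 47·t ≡ 3 (mod 7), i.e. 47·t ≡ 3 − 35 ≡ 3 (mod 7). Since 47^(−1) ≡ 3 (mod 7) (47 ≡ 5 (mod 7)), t ≡ 3·3 ≡ 2 (mod 7). So x ≡ 35 + 47·2 = 129 (mod 329).
  Combine with x ≡ 24 (mod 48): write x = 129 + 329·t and require 129 + 329·t ≡ 24 (mod 48), i.e. 329·t ≡ 24 − 129 ≡ 39 (mod 48). Since 329^(−1) ≡ 41 (mod 48) (329 ≡ 41 (mod 48)), t ≡ 41·39 ≡ 15 (mod 48). So x ≡ 129 + 329·15 = 5064 (mod 15792).
Unique solution in [0, 15792): x = 5064.

Final answer: x ≡ 5064 (mod 15792); the representative in [0, 15792) is 5064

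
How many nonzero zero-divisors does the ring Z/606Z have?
Z/606Z has 405 nonzero zero-divisors

In Z/606Z each nonzero element is either a unit (gcd with 606 is 1) or a zero-divisor (gcd > 1). The number of units is φ(606): factorise 606 = 2 · 3 · 101, so φ(606) = (2 − 1) · (3 − 1) · (101 − 1) = 1 · 2 · 100 = 200. The nonzero elements number 606 − 1 = 605. Hence the nonzero zero-divisors number 605 − 200 = 405.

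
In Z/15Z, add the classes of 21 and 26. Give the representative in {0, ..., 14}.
2

Reduce the summands first: 21 ≡ 6, 26 ≡ 11 (mod 15), so 21 + 26 ≡ 6 + 11 (mod 15). 6 + 11 = 17; 17 = 1·15 + 2, so (21 + 26) mod 15 = 2.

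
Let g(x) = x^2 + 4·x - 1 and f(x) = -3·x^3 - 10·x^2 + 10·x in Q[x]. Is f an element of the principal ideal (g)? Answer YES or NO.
NO

In Q[x] the ideal (g) consists of all multiples of g, so f ∈ (g) iff g | f, i.e. iff the remainder of f on division by g is 0. Divide f by g (g is monic, so eliminate the leading term of the running remainder at each step):
  leading term -3·x^3: subtract (-3·x)·g(x) = -3·x^3 - 12·x^2 + 3·x, leaving 2·x^2 + 7·x
  leading term 2·x^2: subtract (2)·g(x) = 2·x^2 + 8·x - 2, leaving 2 - x
The remainder r(x) = 2 - x ≠ 0 (and deg r < deg g), so g ∤ f, i.e. f ∉ (g).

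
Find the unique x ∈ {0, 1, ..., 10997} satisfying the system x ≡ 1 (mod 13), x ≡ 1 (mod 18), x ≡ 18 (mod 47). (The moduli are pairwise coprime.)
The moduli 13, 18, 47 are pairwise coprime, so by the CRT there is a unique solution mod 13·18·47 = 10998.
Solve by successive substitution. Start with x ≡ 1 (mod 13).
  Combine with x ≡ 1 (mod 18): write x = 1 + 13·t and require 1 + 13·t ≡ 1 (mod 18), i.e. 13·t ≡ 1 − 1 ≡ 0 (mod 18). Since 13^(−1) ≡ 7 (mod 18), t ≡ 7·0 ≡ 0 (mod 18). So x ≡ 1 + 13·0 = 1 (mod 234).
  Combine with x ≡ 18 (mod 47): write x = 1 + 234·t and require 1 + 234·t ≡ 18 (mod 47), i.e. 234·t ≡ 18 − 1 ≡ 17 (mod 47). Since 234^(−1) ≡ 46 (mod 47) (234 ≡ 46 (mod 47)), t ≡ 46·17 ≡ 30 (mod 47). So x ≡ 1 + 234·30 = 7021 (mod 10998).
Unique solution in [0, 10998): x = 7021.

Final answer: x ≡ 7021 (mod 10998); the representative in [0, 10998) is 7021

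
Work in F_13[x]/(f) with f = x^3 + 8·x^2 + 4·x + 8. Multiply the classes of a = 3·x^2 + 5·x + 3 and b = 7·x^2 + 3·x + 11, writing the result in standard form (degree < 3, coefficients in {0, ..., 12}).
a · b ≡ 2·x^2 + 2·x + 11 (mod f(x))

Multiply as integer polynomials: a · b = 21·x^4 + 44·x^3 + 69·x^2 + 64·x + 33. Reducing coefficients mod 13: a · b ≡ 8·x^4 + 5·x^3 + 4·x^2 + 12·x + 7. Now divide by f(x) = x^3 + 8·x^2 + 4·x + 8 in F_13[x], eliminating the leading term at each step:
  leading term 8·x^4: subtract (8·x)·f(x) = 8·x^4 + 12·x^3 + 6·x^2 + 12·x, leaving 6·x^3 + 11·x^2 + 7 (coefficients mod 13)
  leading term 6·x^3: subtract (6)·f(x) = 6·x^3 + 9·x^2 + 11·x + 9, leaving 2·x^2 + 2·x + 11 (coefficients mod 13)
The degree is now < 3, so this is the remainder. Hence a · b ≡ 2·x^2 + 2·x + 11 in F_13[x]/(f).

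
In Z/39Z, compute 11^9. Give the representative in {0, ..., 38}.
8

Use repeated squaring. Binary(9) = 1001. Walk through the bits of the exponent 9 left-to-right: at each bit after the leading one, square the running value, then multiply by 11 if the bit is 1 (always reducing mod 39):
  bit 1 = 1 (leading): start with 11.
  bit 2 = 0: square 11^2 = 121 ≡ 4 (mod 39).
  bit 3 = 0: square 4^2 = 16 (mod 39).
  bit 4 = 1: square 16^2 = 256 ≡ 22; bit is 1, so multiply 22·11 = 242 ≡ 8 (mod 39).
Final value: 11^9 ≡ 8 (mod 39).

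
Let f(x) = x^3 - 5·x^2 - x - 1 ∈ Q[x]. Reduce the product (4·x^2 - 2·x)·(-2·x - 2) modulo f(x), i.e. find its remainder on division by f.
a · b ≡ -44·x^2 - 4·x - 8 (mod f(x))

First multiply in Q[x] without reducing: a · b = -8·x^3 - 4·x^2 + 4·x. Now divide by f(x) = x^3 - 5·x^2 - x - 1, eliminating the leading term at each step:
  leading term -8·x^3: subtract (-8)·f(x) = -8·x^3 + 40·x^2 + 8·x + 8, leaving -44·x^2 - 4·x - 8
The degree is now < 3, so this is the remainder. Hence a · b ≡ -44·x^2 - 4·x - 8 in Q[x]/(f).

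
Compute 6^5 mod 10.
Use repeated squaring. Binary(5) = 101. Walk through the bits of the exponent 5 left-to-right: at each bit after the leading one, square the running value, then multiply by 6 if the bit is 1 (always reducing mod 10):
  bit 1 = 1 (leading): start with 6.
  bit 2 = 0: square 6^2 = 36 ≡ 6 (mod 10).
  bit 3 = 1: square 6^2 = 36 ≡ 6; bit is 1, so multiply 6·6 = 36 ≡ 6 (mod 10).
Final value: 6^5 ≡ 6 (mod 10).

Final answer: 6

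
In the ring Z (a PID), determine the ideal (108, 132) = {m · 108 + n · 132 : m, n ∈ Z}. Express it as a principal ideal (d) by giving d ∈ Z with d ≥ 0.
In the PID Z, (a, b) is generated by gcd(a, b). Compute gcd(132, 108) with the extended Euclidean algorithm, tracking rows (r, s, t) with s·132 + t·108 = r:
  row A: (132, 1, 0)   [1·132 + 0·108 = 132]
  row B: (108, 0, 1)   [0·132 + 1·108 = 108]
  132 = 1·108 + 24   → row C = row A − 1·row B = (24, 1, −1)   [check: 1·132 − 1·108 = 24]
  108 = 4·24 + 12   → row D = row B − 4·row C = (12, −4, 5)   [check: −4·132 + 5·108 = 12]
  24 = 2·12 + 0   → remainder 0, stop. gcd = 12 (last nonzero row D).
So gcd(108, 132) = 12, with Bézout identity −4·132 + 5·108 = 12. Containment (⊇): the Bézout identity exhibits 12 as an element of (108, 132), giving (12) ⊆ (108, 132). Containment (⊆): since 12 | 108 and 12 | 132 (108 = 12·9, 132 = 12·11), every Z-linear combination of 108 and 132 is divisible by 12, so (108, 132) ⊆ (12). Therefore (108, 132) = (12), d = 12.

Final answer: (108, 132) = (12); d = 12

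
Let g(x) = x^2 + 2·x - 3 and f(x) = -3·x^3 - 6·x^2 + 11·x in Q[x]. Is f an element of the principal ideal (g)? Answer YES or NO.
NO

In Q[x] the ideal (g) consists of all multiples of g, so f ∈ (g) iff g | f, i.e. iff the remainder of f on division by g is 0. Divide f by g (g is monic, so eliminate the leading term of the running remainder at each step):
  leading term -3·x^3: subtract (-3·x)·g(x) = -3·x^3 - 6·x^2 + 9·x, leaving 2·x
The remainder r(x) = 2·x ≠ 0 (and deg r < deg g), so g ∤ f, i.e. f ∉ (g).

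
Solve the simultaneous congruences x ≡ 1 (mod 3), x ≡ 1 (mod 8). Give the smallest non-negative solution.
x ≡ 1 (mod 24); the representative in [0, 24) is 1

The moduli 3, 8 are pairwise coprime, so by the CRT there is a unique solution mod 3·8 = 24.
Solve by successive substitution. Start with x ≡ 1 (mod 3).
  Combine with x ≡ 1 (mod 8): write x = 1 + 3·t and require 1 + 3·t ≡ 1 (mod 8), i.e. 3·t ≡ 1 − 1 ≡ 0 (mod 8). Since 3^(−1) ≡ 3 (mod 8), t ≡ 3·0 ≡ 0 (mod 8). So x ≡ 1 + 3·0 = 1 (mod 24).
Unique solution in [0, 24): x = 1.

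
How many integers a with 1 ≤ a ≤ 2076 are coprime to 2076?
The number of a ∈ {1, ..., 2076} with gcd(a, 2076) = 1 is by definition Euler's totient φ(2076). φ is multiplicative, with φ(p^e) = p^e − p^(e−1). Factorise 2076 = 2^2 · 3 · 173. Then
  φ(2076) = (2^2 − 2^1) · (3 − 1) · (173 − 1) = 2 · 2 · 172 = 688.
So there are 688 such integers.

Final answer: 688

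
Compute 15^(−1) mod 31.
Apply the extended Euclidean algorithm to (31, 15), tracking rows (r, s, t) with s·31 + t·15 = r. Each division r_prev = q·r_cur + r_new produces the new row as (previous row) − q·(current row):
  row A: (31, 1, 0)   [1·31 + 0·15 = 31]
  row B: (15, 0, 1)   [0·31 + 1·15 = 15]
  31 = 2·15 + 1   → row C = row A − 2·row B = (1, 1, −2)   [check: 1·31 − 2·15 = 1]
  15 = 15·1 + 0   → remainder 0, stop. gcd = 1 (last nonzero row C).
The gcd is 1, so 15 is invertible mod 31. The last nonzero row gives 1·31 − 2·15 = 1, so t = −2. So 15^(−1) ≡ −2 ≡ 29 (mod 31). Verify: 15 · 29 = 435 ≡ 1 (mod 31). ✓

Final answer: 15^(−1) ≡ 29 (mod 31)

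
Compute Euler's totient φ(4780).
φ is multiplicative, with φ(p^e) = p^e − p^(e−1). Factorise 4780 = 2^2 · 5 · 239. Then
  φ(4780) = (2^2 − 2^1) · (5 − 1) · (239 − 1) = 2 · 4 · 238 = 1904.

Final answer: φ(4780) = 1904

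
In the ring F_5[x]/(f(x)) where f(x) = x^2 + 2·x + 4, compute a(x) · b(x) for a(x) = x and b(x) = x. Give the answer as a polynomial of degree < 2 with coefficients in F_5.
Multiply as integer polynomials: a · b = x^2. Reducing coefficients mod 5: a · b ≡ x^2. Now divide by f(x) = x^2 + 2·x + 4 in F_5[x], eliminating the leading term at each step:
  leading term x^2: subtract (1)·f(x) = x^2 + 2·x + 4, leaving 3·x + 1 (coefficients mod 5)
The degree is now < 2, so this is the remainder. Hence a · b ≡ 3·x + 1 in F_5[x]/(f).

Final answer: a · b ≡ 3·x + 1 (mod f(x))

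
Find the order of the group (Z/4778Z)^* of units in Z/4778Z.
(Z/4778Z)^* consists of the classes a with gcd(a, 4778) = 1, so its order is φ(4778). φ is multiplicative, with φ(p^e) = p^e − p^(e−1). Factorise 4778 = 2 · 2389. Then
  φ(4778) = (2 − 1) · (2389 − 1) = 1 · 2388 = 2388.
Thus |(Z/4778Z)^*| = 2388.

Final answer: |(Z/4778Z)^*| = 2388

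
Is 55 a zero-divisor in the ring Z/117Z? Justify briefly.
NO

gcd(55, 117) = 1, so 55 is a unit in Z/117Z (it has a multiplicative inverse). A unit cannot be a zero-divisor: if 55·b ≡ 0 then multiplying both sides by 55^(−1) gives b ≡ 0. So 55 is not a zero-divisor.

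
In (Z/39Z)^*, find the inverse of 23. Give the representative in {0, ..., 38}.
Apply the extended Euclidean algorithm to (39, 23), tracking rows (r, s, t) with s·39 + t·23 = r. Each division r_prev = q·r_cur + r_new produces the new row as (previous row) − q·(current row):
  row A: (39, 1, 0)   [1·39 + 0·23 = 39]
  row B: (23, 0, 1)   [0·39 + 1·23 = 23]
  39 = 1·23 + 16   → row C = row A − 1·row B = (16, 1, −1)   [check: 1·39 − 1·23 = 16]
  23 = 1·16 + 7   → row D = row B − 1·row C = (7, −1, 2)   [check: −1·39 + 2·23 = 7]
  16 = 2·7 + 2   → row E = row C − 2·row D = (2, 3, −5)   [check: 3·39 − 5·23 = 2]
  7 = 3·2 + 1   → row F = row D − 3·row E = (1, −10, 17)   [check: −10·39 + 17·23 = 1]
  2 = 2·1 + 0   → remainder 0, stop. gcd = 1 (last nonzero row F).
The gcd is 1, so 23 is invertible mod 39. The last nonzero row gives −10·39 + 17·23 = 1, so t = 17. So 23^(−1) ≡ 17 (mod 39). Verify: 23 · 17 = 391 ≡ 1 (mod 39). ✓

Final answer: 23^(−1) ≡ 17 (mod 39)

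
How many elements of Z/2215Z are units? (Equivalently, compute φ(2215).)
An element a ∈ Z/2215Z is a unit iff gcd(a, 2215) = 1, so the number of units is φ(2215). φ is multiplicative, with φ(p^e) = p^e − p^(e−1). Factorise 2215 = 5 · 443. Then
  φ(2215) = (5 − 1) · (443 − 1) = 4 · 442 = 1768.

Final answer: Z/2215Z has φ(2215) = 1768 units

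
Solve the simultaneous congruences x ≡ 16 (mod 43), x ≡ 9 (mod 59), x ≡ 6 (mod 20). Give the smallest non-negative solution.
The moduli 43, 59, 20 are pairwise coprime, so by the CRT there is a unique solution mod 43·59·20 = 50740.
Solve by successive substitution. Start with x ≡ 16 (mod 43).
  Combine with x ≡ 9 (mod 59): write x = 16 + 43·t and require 16 + 43·t ≡ 9 (mod 59), i.e. 43·t ≡ 9 − 16 ≡ 52 (mod 59). Since 43^(−1) ≡ 11 (mod 59), t ≡ 11·52 ≡ 41 (mod 59). So x ≡ 16 + 43·41 = 1779 (mod 2537).
  Combine with x ≡ 6 (mod 20): write x = 1779 + 2537·t and require 1779 + 2537·t ≡ 6 (mod 20), i.e. 2537·t ≡ 6 − 1779 ≡ 7 (mod 20). Since 2537^(−1) ≡ 13 (mod 20) (2537 ≡ 17 (mod 20)), t ≡ 13·7 ≡ 11 (mod 20). So x ≡ 1779 + 2537·11 = 29686 (mod 50740).
Unique solution in [0, 50740): x = 29686.

Final answer: x ≡ 29686 (mod 50740); the representative in [0, 50740) is 29686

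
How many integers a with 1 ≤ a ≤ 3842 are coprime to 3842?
The number of a ∈ {1, ..., 3842} with gcd(a, 3842) = 1 is by definition Euler's totient φ(3842). φ is multiplicative, with φ(p^e) = p^e − p^(e−1). Factorise 3842 = 2 · 17 · 113. Then
  φ(3842) = (2 − 1) · (17 − 1) · (113 − 1) = 1 · 16 · 112 = 1792.
So there are 1792 such integers.

Final answer: 1792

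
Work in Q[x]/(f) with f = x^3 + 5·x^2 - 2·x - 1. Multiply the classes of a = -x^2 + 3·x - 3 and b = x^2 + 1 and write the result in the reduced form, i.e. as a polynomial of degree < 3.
a · b ≡ -46·x^2 + 18·x + 5 (mod f(x))

First multiply in Q[x] without reducing: a · b = -x^4 + 3·x^3 - 4·x^2 + 3·x - 3. Now divide by f(x) = x^3 + 5·x^2 - 2·x - 1, eliminating the leading term at each step:
  leading term -x^4: subtract (-x)·f(x) = -x^4 - 5·x^3 + 2·x^2 + x, leaving 8·x^3 - 6·x^2 + 2·x - 3
  leading term 8·x^3: subtract (8)·f(x) = 8·x^3 + 40·x^2 - 16·x - 8, leaving -46·x^2 + 18·x + 5
The degree is now < 3, so this is the remainder. Hence a · b ≡ -46·x^2 + 18·x + 5 in Q[x]/(f).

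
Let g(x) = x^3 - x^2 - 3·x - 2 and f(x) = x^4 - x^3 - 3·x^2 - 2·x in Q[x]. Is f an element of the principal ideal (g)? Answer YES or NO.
In Q[x] the ideal (g) consists of all multiples of g, so f ∈ (g) iff g | f, i.e. iff the remainder of f on division by g is 0. Divide f by g (g is monic, so eliminate the leading term of the running remainder at each step):
  leading term x^4: subtract (x)·g(x) = x^4 - x^3 - 3·x^2 - 2·x, leaving 0
The remainder is 0, so f(x) = g(x) · h(x) with h(x) = x. Hence g | f, i.e. f ∈ (g).

Final answer: YES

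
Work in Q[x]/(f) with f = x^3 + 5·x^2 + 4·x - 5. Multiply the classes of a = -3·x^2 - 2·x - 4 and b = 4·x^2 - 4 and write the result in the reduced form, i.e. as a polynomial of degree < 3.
a · b ≡ -216·x^2 - 260·x + 276 (mod f(x))

First multiply in Q[x] without reducing: a · b = -12·x^4 - 8·x^3 - 4·x^2 + 8·x + 16. Now divide by f(x) = x^3 + 5·x^2 + 4·x - 5, eliminating the leading term at each step:
  leading term -12·x^4: subtract (-12·x)·f(x) = -12·x^4 - 60·x^3 - 48·x^2 + 60·x, leaving 52·x^3 + 44·x^2 - 52·x + 16
  leading term 52·x^3: subtract (52)·f(x) = 52·x^3 + 260·x^2 + 208·x - 260, leaving -216·x^2 - 260·x + 276
The degree is now < 3, so this is the remainder. Hence a · b ≡ -216·x^2 - 260·x + 276 in Q[x]/(f).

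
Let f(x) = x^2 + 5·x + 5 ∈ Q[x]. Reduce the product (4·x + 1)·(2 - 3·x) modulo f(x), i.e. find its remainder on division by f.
First multiply in Q[x] without reducing: a · b = -12·x^2 + 5·x + 2. Now divide by f(x) = x^2 + 5·x + 5, eliminating the leading term at each step:
  leading term -12·x^2: subtract (-12)·f(x) = -12·x^2 - 60·x - 60, leaving 65·x + 62
The degree is now < 2, so this is the remainder. Hence a · b ≡ 65·x + 62 in Q[x]/(f).

Final answer: a · b ≡ 65·x + 62 (mod f(x))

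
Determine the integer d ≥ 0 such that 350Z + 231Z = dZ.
In the PID Z, (a, b) is generated by gcd(a, b). Compute gcd(350, 231) with the extended Euclidean algorithm, tracking rows (r, s, t) with s·350 + t·231 = r:
  row A: (350, 1, 0)   [1·350 + 0·231 = 350]
  row B: (231, 0, 1)   [0·350 + 1·231 = 231]
  350 = 1·231 + 119   → row C = row A − 1·row B = (119, 1, −1)   [check: 1·350 − 1·231 = 119]
  231 = 1·119 + 112   → row D = row B − 1·row C = (112, −1, 2)   [check: −1·350 + 2·231 = 112]
  119 = 1·112 + 7   → row E = row C − 1·row D = (7, 2, −3)   [check: 2·350 − 3·231 = 7]
  112 = 16·7 + 0   → remainder 0, stop. gcd = 7 (last nonzero row E).
So gcd(350, 231) = 7, with Bézout identity 2·350 − 3·231 = 7. Containment (⊇): the Bézout identity exhibits 7 as an element of (350, 231), giving (7) ⊆ (350, 231). Containment (⊆): since 7 | 350 and 7 | 231 (350 = 7·50, 231 = 7·33), every Z-linear combination of 350 and 231 is divisible by 7, so (350, 231) ⊆ (7). Therefore (350, 231) = (7), d = 7.

Final answer: (350, 231) = (7); d = 7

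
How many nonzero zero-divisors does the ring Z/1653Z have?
In Z/1653Z each nonzero element is either a unit (gcd with 1653 is 1) or a zero-divisor (gcd > 1). The number of units is φ(1653): factorise 1653 = 3 · 19 · 29, so φ(1653) = (3 − 1) · (19 − 1) · (29 − 1) = 2 · 18 · 28 = 1008. The nonzero elements number 1653 − 1 = 1652. Hence the nonzero zero-divisors number 1652 − 1008 = 644.

Final answer: Z/1653Z has 644 nonzero zero-divisors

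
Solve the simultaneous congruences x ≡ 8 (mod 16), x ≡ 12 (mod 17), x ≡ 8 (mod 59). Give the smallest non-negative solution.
x ≡ 7560 (mod 16048); the representative in [0, 16048) is 7560

The moduli 16, 17, 59 are pairwise coprime, so by the CRT there is a unique solution mod 16·17·59 = 16048.
Solve by successive substitution. Start with x ≡ 8 (mod 16).
  Combine with x ≡ 12 (mod 17): write x = 8 + 16·t and require 8 + 16·t ≡ 12 (mod 17), i.e. 16·t ≡ 12 − 8 ≡ 4 (mod 17). Since 16^(−1) ≡ 16 (mod 17), t ≡ 16·4 ≡ 13 (mod 17). So x ≡ 8 + 16·13 = 216 (mod 272).
  Combine with x ≡ 8 (mod 59): write x = 216 + 272·t and require 216 + 272·t ≡ 8 (mod 59), i.e. 272·t ≡ 8 − 216 ≡ 28 (mod 59). Since 272^(−1) ≡ 41 (mod 59) (272 ≡ 36 (mod 59)), t ≡ 41·28 ≡ 27 (mod 59). So x ≡ 216 + 272·27 = 7560 (mod 16048).
Unique solution in [0, 16048): x = 7560.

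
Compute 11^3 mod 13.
5

Use repeated squaring. Binary(3) = 11. Walk through the bits of the exponent 3 left-to-right: at each bit after the leading one, square the running value, then multiply by 11 if the bit is 1 (always reducing mod 13):
  bit 1 = 1 (leading): start with 11.
  bit 2 = 1: square 11^2 = 121 ≡ 4; bit is 1, so multiply 4·11 = 44 ≡ 5 (mod 13).
Final value: 11^3 ≡ 5 (mod 13).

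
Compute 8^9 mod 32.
0

Use repeated squaring. Binary(9) = 1001. Walk through the bits of the exponent 9 left-to-right: at each bit after the leading one, square the running value, then multiply by 8 if the bit is 1 (always reducing mod 32):
  bit 1 = 1 (leading): start with 8.
  bit 2 = 0: square 8^2 = 64 ≡ 0 (mod 32).
  bit 3 = 0: square 0^2 = 0 (mod 32).
  bit 4 = 1: square 0^2 = 0; bit is 1, so multiply 0·8 = 0 (mod 32).
Final value: 8^9 ≡ 0 (mod 32).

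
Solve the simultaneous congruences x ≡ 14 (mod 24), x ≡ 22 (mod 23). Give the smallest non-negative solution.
x ≡ 206 (mod 552); the representative in [0, 552) is 206

The moduli 24, 23 are pairwise coprime, so by the CRT there is a unique solution mod 24·23 = 552.
Solve by successive substitution. Start with x ≡ 14 (mod 24).
  Combine with x ≡ 22 (mod 23): write x = 14 + 24·t and require 14 + 24·t ≡ 22 (mod 23), i.e. 24·t ≡ 22 − 14 ≡ 8 (mod 23). Since 24^(−1) ≡ 1 (mod 23) (24 ≡ 1 (mod 23)), t ≡ 1·8 ≡ 8 (mod 23). So x ≡ 14 + 24·8 = 206 (mod 552).
Unique solution in [0, 552): x = 206.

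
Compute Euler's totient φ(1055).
φ(1055) = 840

φ is multiplicative, with φ(p^e) = p^e − p^(e−1). Factorise 1055 = 5 · 211. Then
  φ(1055) = (5 − 1) · (211 − 1) = 4 · 210 = 840.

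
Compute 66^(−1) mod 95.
Apply the extended Euclidean algorithm to (95, 66), tracking rows (r, s, t) with s·95 + t·66 = r. Each division r_prev = q·r_cur + r_new produces the new row as (previous row) − q·(current row):
  row A: (95, 1, 0)   [1·95 + 0·66 = 95]
  row B: (66, 0, 1)   [0·95 + 1·66 = 66]
  95 = 1·66 + 29   → row C = row A − 1·row B = (29, 1, −1)   [check: 1·95 − 1·66 = 29]
  66 = 2·29 + 8   → row D = row B − 2·row C = (8, −2, 3)   [check: −2·95 + 3·66 = 8]
  29 = 3·8 + 5   → row E = row C − 3·row D = (5, 7, −10)   [check: 7·95 − 10·66 = 5]
  8 = 1·5 + 3   → row F = row D − 1·row E = (3, −9, 13)   [check: −9·95 + 13·66 = 3]
  5 = 1·3 + 2   → row G = row E − 1·row F = (2, 16, −23)   [check: 16·95 − 23·66 = 2]
  3 = 1·2 + 1   → row H = row F − 1·row G = (1, −25, 36)   [check: −25·95 + 36·66 = 1]
  2 = 2·1 + 0   → remainder 0, stop. gcd = 1 (last nonzero row H).
The gcd is 1, so 66 is invertible mod 95. The last nonzero row gives −25·95 + 36·66 = 1, so t = 36. So 66^(−1) ≡ 36 (mod 95). Verify: 66 · 36 = 2376 ≡ 1 (mod 95). ✓

Final answer: 66^(−1) ≡ 36 (mod 95)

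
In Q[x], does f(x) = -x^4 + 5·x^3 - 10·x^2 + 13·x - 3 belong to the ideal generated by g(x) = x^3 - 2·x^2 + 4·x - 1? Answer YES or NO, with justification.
YES

In Q[x] the ideal (g) consists of all multiples of g, so f ∈ (g) iff g | f, i.e. iff the remainder of f on division by g is 0. Divide f by g (g is monic, so eliminate the leading term of the running remainder at each step):
  leading term -x^4: subtract (-x)·g(x) = -x^4 + 2·x^3 - 4·x^2 + x, leaving 3·x^3 - 6·x^2 + 12·x - 3
  leading term 3·x^3: subtract (3)·g(x) = 3·x^3 - 6·x^2 + 12·x - 3, leaving 0
The remainder is 0, so f(x) = g(x) · h(x) with h(x) = 3 - x. Hence g | f, i.e. f ∈ (g).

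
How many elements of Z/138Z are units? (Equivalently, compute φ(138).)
Z/138Z has φ(138) = 44 units

An element a ∈ Z/138Z is a unit iff gcd(a, 138) = 1, so the number of units is φ(138). φ is multiplicative, with φ(p^e) = p^e − p^(e−1). Factorise 138 = 2 · 3 · 23. Then
  φ(138) = (2 − 1) · (3 − 1) · (23 − 1) = 1 · 2 · 22 = 44.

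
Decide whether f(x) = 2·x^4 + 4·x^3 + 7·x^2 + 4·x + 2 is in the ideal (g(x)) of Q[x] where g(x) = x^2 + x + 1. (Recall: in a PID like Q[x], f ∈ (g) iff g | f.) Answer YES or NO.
NO

In Q[x] the ideal (g) consists of all multiples of g, so f ∈ (g) iff g | f, i.e. iff the remainder of f on division by g is 0. Divide f by g (g is monic, so eliminate the leading term of the running remainder at each step):
  leading term 2·x^4: subtract (2·x^2)·g(x) = 2·x^4 + 2·x^3 + 2·x^2, leaving 2·x^3 + 5·x^2 + 4·x + 2
  leading term 2·x^3: subtract (2·x)·g(x) = 2·x^3 + 2·x^2 + 2·x, leaving 3·x^2 + 2·x + 2
  leading term 3·x^2: subtract (3)·g(x) = 3·x^2 + 3·x + 3, leaving -x - 1
The remainder r(x) = -x - 1 ≠ 0 (and deg r < deg g), so g ∤ f, i.e. f ∉ (g).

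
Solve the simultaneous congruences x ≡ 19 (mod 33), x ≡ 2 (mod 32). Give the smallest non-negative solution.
x ≡ 514 (mod 1056); the representative in [0, 1056) is 514

The moduli 33, 32 are pairwise coprime, so by the CRT there is a unique solution mod 33·32 = 1056.
Solve by successive substitution. Start with x ≡ 19 (mod 33).
  Combine with x ≡ 2 (mod 32): write x = 19 + 33·t and require 19 + 33·t ≡ 2 (mod 32), i.e. 33·t ≡ 2 − 19 ≡ 15 (mod 32). Since 33^(−1) ≡ 1 (mod 32) (33 ≡ 1 (mod 32)), t ≡ 1·15 ≡ 15 (mod 32). So x ≡ 19 + 33·15 = 514 (mod 1056).
Unique solution in [0, 1056): x = 514.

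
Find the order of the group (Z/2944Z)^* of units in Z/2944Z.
|(Z/2944Z)^*| = 1408

(Z/2944Z)^* consists of the classes a with gcd(a, 2944) = 1, so its order is φ(2944). φ is multiplicative, with φ(p^e) = p^e − p^(e−1). Factorise 2944 = 2^7 · 23. Then
  φ(2944) = (2^7 − 2^6) · (23 − 1) = 64 · 22 = 1408.
Thus |(Z/2944Z)^*| = 1408.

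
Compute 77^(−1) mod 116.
77^(−1) ≡ 113 (mod 116)

Apply the extended Euclidean algorithm to (116, 77), tracking rows (r, s, t) with s·116 + t·77 = r. Each division r_prev = q·r_cur + r_new produces the new row as (previous row) − q·(current row):
  row A: (116, 1, 0)   [1·116 + 0·77 = 116]
  row B: (77, 0, 1)   [0·116 + 1·77 = 77]
  116 = 1·77 + 39   → row C = row A − 1·row B = (39, 1, −1)   [check: 1·116 − 1·77 = 39]
  77 = 1·39 + 38   → row D = row B − 1·row C = (38, −1, 2)   [check: −1·116 + 2·77 = 38]
  39 = 1·38 + 1   → row E = row C − 1·row D = (1, 2, −3)   [check: 2·116 − 3·77 = 1]
  38 = 38·1 + 0   → remainder 0, stop. gcd = 1 (last nonzero row E).
The gcd is 1, so 77 is invertible mod 116. The last nonzero row gives 2·116 − 3·77 = 1, so t = −3. So 77^(−1) ≡ −3 ≡ 113 (mod 116). Verify: 77 · 113 = 8701 ≡ 1 (mod 116). ✓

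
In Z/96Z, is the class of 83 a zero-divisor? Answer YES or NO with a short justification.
gcd(83, 96) = 1, so 83 is a unit in Z/96Z (it has a multiplicative inverse). A unit cannot be a zero-divisor: if 83·b ≡ 0 then multiplying both sides by 83^(−1) gives b ≡ 0. So 83 is not a zero-divisor.

Final answer: NO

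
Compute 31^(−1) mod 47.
Apply the extended Euclidean algorithm to (47, 31), tracking rows (r, s, t) with s·47 + t·31 = r. Each division r_prev = q·r_cur + r_new produces the new row as (previous row) − q·(current row):
  row A: (47, 1, 0)   [1·47 + 0·31 = 47]
  row B: (31, 0, 1)   [0·47 + 1·31 = 31]
  47 = 1·31 + 16   → row C = row A − 1·row B = (16, 1, −1)   [check: 1·47 − 1·31 = 16]
  31 = 1·16 + 15   → row D = row B − 1·row C = (15, −1, 2)   [check: −1·47 + 2·31 = 15]
  16 = 1·15 + 1   → row E = row C − 1·row D = (1, 2, −3)   [check: 2·47 − 3·31 = 1]
  15 = 15·1 + 0   → remainder 0, stop. gcd = 1 (last nonzero row E).
The gcd is 1, so 31 is invertible mod 47. The last nonzero row gives 2·47 − 3·31 = 1, so t = −3. So 31^(−1) ≡ −3 ≡ 44 (mod 47). Verify: 31 · 44 = 1364 ≡ 1 (mod 47). ✓

Final answer: 31^(−1) ≡ 44 (mod 47)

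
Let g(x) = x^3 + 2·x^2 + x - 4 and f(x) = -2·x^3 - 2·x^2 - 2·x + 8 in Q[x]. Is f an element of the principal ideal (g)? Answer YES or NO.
In Q[x] the ideal (g) consists of all multiples of g, so f ∈ (g) iff g | f, i.e. iff the remainder of f on division by g is 0. Divide f by g (g is monic, so eliminate the leading term of the running remainder at each step):
  leading term -2·x^3: subtract (-2)·g(x) = -2·x^3 - 4·x^2 - 2·x + 8, leaving 2·x^2
The remainder r(x) = 2·x^2 ≠ 0 (and deg r < deg g), so g ∤ f, i.e. f ∉ (g).

Final answer: NO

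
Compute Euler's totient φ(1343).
φ is multiplicative, with φ(p^e) = p^e − p^(e−1). Factorise 1343 = 17 · 79. Then
  φ(1343) = (17 − 1) · (79 − 1) = 16 · 78 = 1248.

Final answer: φ(1343) = 1248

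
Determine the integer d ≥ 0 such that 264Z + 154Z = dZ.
(264, 154) = (22); d = 22

In the PID Z, (a, b) is generated by gcd(a, b). Compute gcd(264, 154) with the extended Euclidean algorithm, tracking rows (r, s, t) with s·264 + t·154 = r:
  row A: (264, 1, 0)   [1·264 + 0·154 = 264]
  row B: (154, 0, 1)   [0·264 + 1·154 = 154]
  264 = 1·154 + 110   → row C = row A − 1·row B = (110, 1, −1)   [check: 1·264 − 1·154 = 110]
  154 = 1·110 + 44   → row D = row B − 1·row C = (44, −1, 2)   [check: −1·264 + 2·154 = 44]
  110 = 2·44 + 22   → row E = row C − 2·row D = (22, 3, −5)   [check: 3·264 − 5·154 = 22]
  44 = 2·22 + 0   → remainder 0, stop. gcd = 22 (last nonzero row E).
So gcd(264, 154) = 22, with Bézout identity 3·264 − 5·154 = 22. Containment (⊇): the Bézout identity exhibits 22 as an element of (264, 154), giving (22) ⊆ (264, 154). Containment (⊆): since 22 | 264 and 22 | 154 (264 = 22·12, 154 = 22·7), every Z-linear combination of 264 and 154 is divisible by 22, so (264, 154) ⊆ (22). Therefore (264, 154) = (22), d = 22.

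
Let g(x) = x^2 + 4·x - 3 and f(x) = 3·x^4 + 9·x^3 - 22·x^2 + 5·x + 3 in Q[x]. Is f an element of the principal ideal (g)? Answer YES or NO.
In Q[x] the ideal (g) consists of all multiples of g, so f ∈ (g) iff g | f, i.e. iff the remainder of f on division by g is 0. Divide f by g (g is monic, so eliminate the leading term of the running remainder at each step):
  leading term 3·x^4: subtract (3·x^2)·g(x) = 3·x^4 + 12·x^3 - 9·x^2, leaving -3·x^3 - 13·x^2 + 5·x + 3
  leading term -3·x^3: subtract (-3·x)·g(x) = -3·x^3 - 12·x^2 + 9·x, leaving -x^2 - 4·x + 3
  leading term -x^2: subtract (-1)·g(x) = -x^2 - 4·x + 3, leaving 0
The remainder is 0, so f(x) = g(x) · h(x) with h(x) = 3·x^2 - 3·x - 1. Hence g | f, i.e. f ∈ (g).

Final answer: YES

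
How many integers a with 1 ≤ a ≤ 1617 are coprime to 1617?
840

The number of a ∈ {1, ..., 1617} with gcd(a, 1617) = 1 is by definition Euler's totient φ(1617). φ is multiplicative, with φ(p^e) = p^e − p^(e−1). Factorise 1617 = 3 · 7^2 · 11. Then
  φ(1617) = (3 − 1) · (7^2 − 7^1) · (11 − 1) = 2 · 42 · 10 = 840.
So there are 840 such integers.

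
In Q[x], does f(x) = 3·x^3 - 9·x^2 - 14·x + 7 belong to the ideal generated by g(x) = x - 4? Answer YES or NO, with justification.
In Q[x] the ideal (g) consists of all multiples of g, so f ∈ (g) iff g | f, i.e. iff the remainder of f on division by g is 0. Divide f by g (g is monic, so eliminate the leading term of the running remainder at each step):
  leading term 3·x^3: subtract (3·x^2)·g(x) = 3·x^3 - 12·x^2, leaving 3·x^2 - 14·x + 7
  leading term 3·x^2: subtract (3·x)·g(x) = 3·x^2 - 12·x, leaving 7 - 2·x
  leading term -2·x: subtract (-2)·g(x) = 8 - 2·x, leaving -1
The remainder r(x) = -1 ≠ 0 (and deg r < deg g), so g ∤ f, i.e. f ∉ (g).

Final answer: NO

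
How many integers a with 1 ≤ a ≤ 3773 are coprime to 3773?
2940

The number of a ∈ {1, ..., 3773} with gcd(a, 3773) = 1 is by definition Euler's totient φ(3773). φ is multiplicative, with φ(p^e) = p^e − p^(e−1). Factorise 3773 = 7^3 · 11. Then
  φ(3773) = (7^3 − 7^2) · (11 − 1) = 294 · 10 = 2940.
So there are 2940 such integers.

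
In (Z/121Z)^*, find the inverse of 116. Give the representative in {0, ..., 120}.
116^(−1) ≡ 24 (mod 121)

Apply the extended Euclidean algorithm to (121, 116), tracking rows (r, s, t) with s·121 + t·116 = r. Each division r_prev = q·r_cur + r_new produces the new row as (previous row) − q·(current row):
  row A: (121, 1, 0)   [1·121 + 0·116 = 121]
  row B: (116, 0, 1)   [0·121 + 1·116 = 116]
  121 = 1·116 + 5   → row C = row A − 1·row B = (5, 1, −1)   [check: 1·121 − 1·116 = 5]
  116 = 23·5 + 1   → row D = row B − 23·row C = (1, −23, 24)   [check: −23·121 + 24·116 = 1]
  5 = 5·1 + 0   → remainder 0, stop. gcd = 1 (last nonzero row D).
The gcd is 1, so 116 is invertible mod 121. The last nonzero row gives −23·121 + 24·116 = 1, so t = 24. So 116^(−1) ≡ 24 (mod 121). Verify: 116 · 24 = 2784 ≡ 1 (mod 121). ✓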